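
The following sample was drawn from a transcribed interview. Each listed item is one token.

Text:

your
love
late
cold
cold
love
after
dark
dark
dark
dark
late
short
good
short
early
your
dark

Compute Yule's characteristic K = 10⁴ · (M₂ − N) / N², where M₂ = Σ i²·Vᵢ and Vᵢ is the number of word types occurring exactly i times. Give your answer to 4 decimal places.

Frequencies: dark:5, your:2, love:2, late:2, cold:2, short:2, after:1, good:1, early:1
N = 18. Frequency spectrum: V_1=3, V_2=5, V_5=1
M₂ = 1²·3 + 2²·5 + 5²·1 = 48
K = 10000 × (48 − 18) / 18² = 925.9259

925.9259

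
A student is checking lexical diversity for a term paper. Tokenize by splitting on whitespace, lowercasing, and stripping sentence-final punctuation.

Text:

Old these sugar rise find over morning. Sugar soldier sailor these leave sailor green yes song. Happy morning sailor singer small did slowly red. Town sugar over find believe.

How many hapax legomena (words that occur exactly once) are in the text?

Frequencies: sugar:3, sailor:3, these:2, find:2, over:2, morning:2, old:1, rise:1, soldier:1, leave:1, green:1, yes:1, song:1, happy:1, singer:1, small:1, did:1, slowly:1, red:1, town:1, … (1 more, each freq 1)
Hapax (freq=1): believe, did, green, happy, leave, old, red, rise, singer, slowly, small, soldier, song, town, yes

15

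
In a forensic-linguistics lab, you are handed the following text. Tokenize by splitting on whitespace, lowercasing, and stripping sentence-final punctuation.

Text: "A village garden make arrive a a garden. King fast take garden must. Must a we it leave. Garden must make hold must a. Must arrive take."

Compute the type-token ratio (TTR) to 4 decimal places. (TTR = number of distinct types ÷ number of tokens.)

N = 27 tokens, V = 13 types.
TTR = V / N = 13 / 27 = 0.4815

0.4815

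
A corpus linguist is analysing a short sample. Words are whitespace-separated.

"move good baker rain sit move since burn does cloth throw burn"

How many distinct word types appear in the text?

Distinct types: {baker, burn, cloth, does, good, move, rain, since, sit, throw}
V = 10

10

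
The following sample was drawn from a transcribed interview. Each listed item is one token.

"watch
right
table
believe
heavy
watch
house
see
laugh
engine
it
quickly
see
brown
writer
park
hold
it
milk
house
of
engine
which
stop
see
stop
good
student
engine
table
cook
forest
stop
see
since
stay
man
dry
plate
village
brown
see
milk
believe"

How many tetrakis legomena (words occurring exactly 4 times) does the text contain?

Frequencies: see:5, engine:3, stop:3, watch:2, table:2, believe:2, house:2, it:2, brown:2, milk:2, right:1, heavy:1, laugh:1, quickly:1, writer:1, park:1, hold:1, of:1, which:1, good:1, … (9 more, each freq 1)
Words with frequency 4: (none)

0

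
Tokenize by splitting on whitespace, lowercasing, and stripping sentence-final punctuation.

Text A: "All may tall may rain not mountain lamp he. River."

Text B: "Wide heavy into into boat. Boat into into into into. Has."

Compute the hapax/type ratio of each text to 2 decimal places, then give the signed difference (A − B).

0.29

A: hapax=8, V=9, ratio=0.89
B: hapax=3, V=5, ratio=0.60
Difference = 0.89 − 0.60 = 0.29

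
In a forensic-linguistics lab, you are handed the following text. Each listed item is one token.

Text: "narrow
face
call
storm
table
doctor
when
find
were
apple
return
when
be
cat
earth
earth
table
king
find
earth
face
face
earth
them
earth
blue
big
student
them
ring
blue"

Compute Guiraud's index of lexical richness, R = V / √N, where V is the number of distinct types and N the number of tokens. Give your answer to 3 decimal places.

3.592

N = 31, V = 20.
√N = 5.567764
R = 20 / 5.567764 = 3.592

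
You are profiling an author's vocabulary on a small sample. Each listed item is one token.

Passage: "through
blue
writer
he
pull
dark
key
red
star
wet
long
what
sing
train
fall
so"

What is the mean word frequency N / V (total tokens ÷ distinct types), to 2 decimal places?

N = 16 tokens, V = 16 types.
Mean frequency = N / V = 16 / 16 = 1.00

1.00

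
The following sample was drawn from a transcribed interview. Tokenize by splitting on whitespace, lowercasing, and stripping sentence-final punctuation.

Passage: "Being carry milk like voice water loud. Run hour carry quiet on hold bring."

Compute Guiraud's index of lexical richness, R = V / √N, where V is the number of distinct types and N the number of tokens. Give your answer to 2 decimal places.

N = 14, V = 13.
√N = 3.741657
R = 13 / 3.741657 = 3.47

3.47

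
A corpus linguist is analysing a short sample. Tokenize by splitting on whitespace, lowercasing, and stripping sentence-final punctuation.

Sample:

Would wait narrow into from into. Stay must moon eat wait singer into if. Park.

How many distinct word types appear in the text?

Distinct types: {eat, from, if, into, moon, must, narrow, park, singer, stay, wait, would}
V = 12

12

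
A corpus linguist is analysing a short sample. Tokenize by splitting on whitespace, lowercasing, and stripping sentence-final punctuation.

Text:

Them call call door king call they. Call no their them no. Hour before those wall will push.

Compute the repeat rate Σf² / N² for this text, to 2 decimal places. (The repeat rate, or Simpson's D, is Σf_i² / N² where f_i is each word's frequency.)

Frequencies: call:4, them:2, no:2, door:1, king:1, they:1, their:1, hour:1, before:1, those:1, wall:1, will:1, push:1
Σf² = 34; N² = 324
Repeat rate = 34 / 324 = 0.10

0.10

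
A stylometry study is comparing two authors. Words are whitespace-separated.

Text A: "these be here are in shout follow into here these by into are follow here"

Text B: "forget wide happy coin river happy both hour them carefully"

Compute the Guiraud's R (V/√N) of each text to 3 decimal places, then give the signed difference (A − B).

A: V=9, N=15, R=2.324
B: V=9, N=10, R=2.846
Difference = 2.324 − 2.846 = -0.522

-0.522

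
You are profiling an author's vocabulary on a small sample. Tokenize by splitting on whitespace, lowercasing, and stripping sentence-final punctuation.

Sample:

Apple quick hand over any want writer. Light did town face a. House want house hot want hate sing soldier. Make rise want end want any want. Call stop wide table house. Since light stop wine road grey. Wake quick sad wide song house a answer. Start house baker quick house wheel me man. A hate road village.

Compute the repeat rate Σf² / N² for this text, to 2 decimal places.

Frequencies: want:6, house:6, quick:3, a:3, any:2, light:2, hate:2, stop:2, wide:2, road:2, apple:1, hand:1, over:1, writer:1, did:1, town:1, face:1, hot:1, sing:1, soldier:1, … (18 more, each freq 1)
Σf² = 142; N² = 3364
Repeat rate = 142 / 3364 = 0.04

0.04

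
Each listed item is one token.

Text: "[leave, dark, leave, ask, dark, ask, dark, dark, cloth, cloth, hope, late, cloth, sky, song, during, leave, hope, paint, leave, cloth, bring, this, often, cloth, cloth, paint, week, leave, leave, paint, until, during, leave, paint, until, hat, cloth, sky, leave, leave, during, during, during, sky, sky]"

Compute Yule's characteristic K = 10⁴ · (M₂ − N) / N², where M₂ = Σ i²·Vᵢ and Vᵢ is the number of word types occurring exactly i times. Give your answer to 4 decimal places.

Frequencies: leave:9, cloth:7, during:5, dark:4, sky:4, paint:4, ask:2, hope:2, until:2, late:1, song:1, bring:1, this:1, often:1, week:1, hat:1
N = 46. Frequency spectrum: V_1=7, V_2=3, V_4=3, V_5=1, V_7=1, V_9=1
M₂ = 1²·7 + 2²·3 + 4²·3 + 5²·1 + 7²·1 + 9²·1 = 222
K = 10000 × (222 − 46) / 46² = 831.7580

831.7580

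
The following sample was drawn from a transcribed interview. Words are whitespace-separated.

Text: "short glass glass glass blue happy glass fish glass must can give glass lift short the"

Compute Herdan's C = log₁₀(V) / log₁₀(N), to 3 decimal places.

N = 16, V = 10.
log₁₀(V) = 1.000000, log₁₀(N) = 1.204120
C = 1.000000 / 1.204120 = 0.830

0.830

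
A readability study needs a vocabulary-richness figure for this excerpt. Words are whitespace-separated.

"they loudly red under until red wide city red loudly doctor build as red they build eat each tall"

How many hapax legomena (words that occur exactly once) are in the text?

9

Frequencies: red:4, they:2, loudly:2, build:2, under:1, until:1, wide:1, city:1, doctor:1, as:1, eat:1, each:1, tall:1
Hapax (freq=1): as, city, doctor, each, eat, tall, under, until, wide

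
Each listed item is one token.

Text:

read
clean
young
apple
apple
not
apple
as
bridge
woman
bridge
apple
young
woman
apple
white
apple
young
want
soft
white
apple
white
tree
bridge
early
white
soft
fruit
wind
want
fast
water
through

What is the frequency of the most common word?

Frequencies: apple:7, white:4, young:3, bridge:3, woman:2, want:2, soft:2, read:1, clean:1, not:1, as:1, tree:1, early:1, fruit:1, wind:1, fast:1, water:1, through:1
Most common: 'apple' with frequency 7.

7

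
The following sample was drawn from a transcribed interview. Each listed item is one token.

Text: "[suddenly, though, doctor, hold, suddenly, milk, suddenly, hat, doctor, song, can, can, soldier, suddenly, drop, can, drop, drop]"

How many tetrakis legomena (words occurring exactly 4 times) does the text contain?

Frequencies: suddenly:4, can:3, drop:3, doctor:2, though:1, hold:1, milk:1, hat:1, song:1, soldier:1
Words with frequency 4: suddenly

1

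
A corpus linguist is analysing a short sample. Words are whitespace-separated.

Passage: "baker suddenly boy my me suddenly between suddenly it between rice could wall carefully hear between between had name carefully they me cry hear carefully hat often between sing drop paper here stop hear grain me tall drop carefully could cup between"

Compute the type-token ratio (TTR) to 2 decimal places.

0.62

N = 42 tokens, V = 26 types.
TTR = V / N = 26 / 42 = 0.62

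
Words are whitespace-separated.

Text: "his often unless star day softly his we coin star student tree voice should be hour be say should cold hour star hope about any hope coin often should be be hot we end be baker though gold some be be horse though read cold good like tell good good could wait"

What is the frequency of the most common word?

Frequencies: be:7, star:3, should:3, good:3, his:2, often:2, we:2, coin:2, hour:2, cold:2, hope:2, though:2, unless:1, day:1, softly:1, student:1, tree:1, voice:1, say:1, about:1, … (12 more, each freq 1)
Most common: 'be' with frequency 7.

7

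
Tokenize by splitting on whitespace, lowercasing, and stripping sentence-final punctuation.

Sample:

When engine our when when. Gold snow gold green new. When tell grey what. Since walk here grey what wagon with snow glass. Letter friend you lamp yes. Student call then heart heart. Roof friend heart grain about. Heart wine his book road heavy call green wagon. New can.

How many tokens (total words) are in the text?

49

Tokens: when, engine, our, when, when, gold, snow, gold, green, new, when, tell, grey, what, since, walk, here, grey, what, wagon, with, snow, glass, letter, friend, you, lamp, yes, student, call, then, heart, heart, roof, friend, heart, grain, about, heart, wine, his, book, road, heavy, call, green, wagon, new, can
N = 49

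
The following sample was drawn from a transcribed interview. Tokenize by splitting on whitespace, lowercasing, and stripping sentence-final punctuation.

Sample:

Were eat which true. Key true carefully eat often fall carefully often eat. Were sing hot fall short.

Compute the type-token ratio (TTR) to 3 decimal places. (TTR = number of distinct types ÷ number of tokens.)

N = 18 tokens, V = 11 types.
TTR = V / N = 11 / 18 = 0.611

0.611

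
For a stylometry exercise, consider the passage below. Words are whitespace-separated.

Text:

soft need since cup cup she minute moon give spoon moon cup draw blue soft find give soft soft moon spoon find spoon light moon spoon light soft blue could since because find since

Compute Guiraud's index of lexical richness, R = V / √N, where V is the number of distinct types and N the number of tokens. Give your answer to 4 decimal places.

N = 34, V = 15.
√N = 5.830952
R = 15 / 5.830952 = 2.5725

2.5725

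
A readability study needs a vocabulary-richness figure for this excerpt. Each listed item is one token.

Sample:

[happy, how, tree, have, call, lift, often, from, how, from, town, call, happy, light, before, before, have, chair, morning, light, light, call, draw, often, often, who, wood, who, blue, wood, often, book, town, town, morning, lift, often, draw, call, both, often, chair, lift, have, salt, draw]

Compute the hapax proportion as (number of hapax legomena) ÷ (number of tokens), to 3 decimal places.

0.109

Frequencies: often:6, call:4, have:3, lift:3, town:3, light:3, draw:3, happy:2, how:2, from:2, before:2, chair:2, morning:2, who:2, wood:2, tree:1, blue:1, book:1, both:1, salt:1
Hapax count = 5; token count = 46.
Ratio = 5 / 46 = 0.109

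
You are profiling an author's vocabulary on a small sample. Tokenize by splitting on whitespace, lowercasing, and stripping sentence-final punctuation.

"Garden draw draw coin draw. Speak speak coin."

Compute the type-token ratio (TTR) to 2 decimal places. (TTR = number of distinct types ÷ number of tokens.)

0.50

N = 8 tokens, V = 4 types.
TTR = V / N = 4 / 8 = 0.50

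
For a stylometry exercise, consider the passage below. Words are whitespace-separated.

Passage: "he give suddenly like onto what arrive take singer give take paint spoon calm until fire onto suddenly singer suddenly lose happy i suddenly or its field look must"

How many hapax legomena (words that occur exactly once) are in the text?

Frequencies: suddenly:4, give:2, onto:2, take:2, singer:2, he:1, like:1, what:1, arrive:1, paint:1, spoon:1, calm:1, until:1, fire:1, lose:1, happy:1, i:1, or:1, its:1, field:1, … (2 more, each freq 1)
Hapax (freq=1): arrive, calm, field, fire, happy, he, i, its, like, look, lose, must, or, paint, spoon, until, what

17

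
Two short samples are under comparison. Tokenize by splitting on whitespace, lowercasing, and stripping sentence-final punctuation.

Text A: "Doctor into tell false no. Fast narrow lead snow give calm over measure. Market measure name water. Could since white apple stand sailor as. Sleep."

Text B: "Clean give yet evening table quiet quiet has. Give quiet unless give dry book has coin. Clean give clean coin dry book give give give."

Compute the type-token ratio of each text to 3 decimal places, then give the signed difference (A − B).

0.520

TTR(A) = 24/25 = 0.960
TTR(B) = 11/25 = 0.440
Difference = 0.960 − 0.440 = 0.520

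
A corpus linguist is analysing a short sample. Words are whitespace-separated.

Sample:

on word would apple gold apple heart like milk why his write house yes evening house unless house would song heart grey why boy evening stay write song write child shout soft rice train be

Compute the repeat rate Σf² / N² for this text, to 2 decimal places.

0.05

Frequencies: write:3, house:3, would:2, apple:2, heart:2, why:2, evening:2, song:2, on:1, word:1, gold:1, like:1, milk:1, his:1, yes:1, unless:1, grey:1, boy:1, stay:1, child:1, … (5 more, each freq 1)
Σf² = 59; N² = 1225
Repeat rate = 59 / 1225 = 0.05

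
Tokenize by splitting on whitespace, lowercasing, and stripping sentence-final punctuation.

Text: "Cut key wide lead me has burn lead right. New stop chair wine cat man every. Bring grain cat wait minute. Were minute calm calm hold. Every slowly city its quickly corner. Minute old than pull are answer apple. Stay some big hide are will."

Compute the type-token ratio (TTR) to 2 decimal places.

N = 45 tokens, V = 38 types.
TTR = V / N = 38 / 45 = 0.84

0.84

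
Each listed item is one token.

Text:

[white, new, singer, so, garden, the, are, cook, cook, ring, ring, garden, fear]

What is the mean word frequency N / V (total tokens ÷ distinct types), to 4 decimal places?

1.3000

N = 13 tokens, V = 10 types.
Mean frequency = N / V = 13 / 10 = 1.3000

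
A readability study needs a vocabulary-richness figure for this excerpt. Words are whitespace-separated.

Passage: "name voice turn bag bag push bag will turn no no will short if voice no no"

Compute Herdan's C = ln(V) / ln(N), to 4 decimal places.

N = 17, V = 9.
ln(V) = 2.197225, ln(N) = 2.833213
C = 2.197225 / 2.833213 = 0.7755

0.7755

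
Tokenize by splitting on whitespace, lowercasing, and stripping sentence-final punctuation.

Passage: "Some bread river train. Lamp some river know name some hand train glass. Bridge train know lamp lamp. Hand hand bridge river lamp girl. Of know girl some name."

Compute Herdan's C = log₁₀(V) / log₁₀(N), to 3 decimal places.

0.738

N = 29, V = 12.
log₁₀(V) = 1.079181, log₁₀(N) = 1.462398
C = 1.079181 / 1.462398 = 0.738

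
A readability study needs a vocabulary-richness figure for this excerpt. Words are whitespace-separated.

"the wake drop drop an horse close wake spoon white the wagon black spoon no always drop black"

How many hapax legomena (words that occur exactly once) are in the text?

Frequencies: drop:3, the:2, wake:2, spoon:2, black:2, an:1, horse:1, close:1, white:1, wagon:1, no:1, always:1
Hapax (freq=1): always, an, close, horse, no, wagon, white

7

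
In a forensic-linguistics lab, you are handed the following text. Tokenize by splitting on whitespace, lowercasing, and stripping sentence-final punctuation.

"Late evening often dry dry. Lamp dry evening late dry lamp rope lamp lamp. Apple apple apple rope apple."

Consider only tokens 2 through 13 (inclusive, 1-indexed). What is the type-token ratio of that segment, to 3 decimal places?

Segment tokens 2–13: evening, often, dry, dry, lamp, dry, evening, late, dry, lamp, rope, lamp
Segment N = 12, segment V = 6.
TTR = 6 / 12 = 0.500

0.500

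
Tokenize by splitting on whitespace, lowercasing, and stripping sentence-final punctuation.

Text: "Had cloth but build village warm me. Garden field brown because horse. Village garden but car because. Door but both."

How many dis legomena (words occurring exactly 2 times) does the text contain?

Frequencies: but:3, village:2, garden:2, because:2, had:1, cloth:1, build:1, warm:1, me:1, field:1, brown:1, horse:1, car:1, door:1, both:1
Words with frequency 2: because, garden, village

3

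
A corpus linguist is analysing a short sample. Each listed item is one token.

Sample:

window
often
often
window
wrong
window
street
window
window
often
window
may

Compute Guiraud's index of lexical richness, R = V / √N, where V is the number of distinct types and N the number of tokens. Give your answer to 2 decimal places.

N = 12, V = 5.
√N = 3.464102
R = 5 / 3.464102 = 1.44

1.44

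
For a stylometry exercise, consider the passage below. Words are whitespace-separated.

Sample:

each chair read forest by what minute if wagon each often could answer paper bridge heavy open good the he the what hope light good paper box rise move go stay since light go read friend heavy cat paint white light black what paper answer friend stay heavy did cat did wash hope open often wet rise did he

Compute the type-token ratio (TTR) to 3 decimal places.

N = 59 tokens, V = 35 types.
TTR = V / N = 35 / 59 = 0.593

0.593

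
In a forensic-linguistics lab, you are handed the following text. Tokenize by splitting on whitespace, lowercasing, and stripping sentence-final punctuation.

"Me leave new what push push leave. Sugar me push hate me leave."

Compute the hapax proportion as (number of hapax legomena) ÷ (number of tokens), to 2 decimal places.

0.31

Frequencies: me:3, leave:3, push:3, new:1, what:1, sugar:1, hate:1
Hapax count = 4; token count = 13.
Ratio = 4 / 13 = 0.31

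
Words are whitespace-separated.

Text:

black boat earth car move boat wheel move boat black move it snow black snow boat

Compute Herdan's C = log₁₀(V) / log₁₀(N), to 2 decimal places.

0.75

N = 16, V = 8.
log₁₀(V) = 0.903090, log₁₀(N) = 1.204120
C = 0.903090 / 1.204120 = 0.75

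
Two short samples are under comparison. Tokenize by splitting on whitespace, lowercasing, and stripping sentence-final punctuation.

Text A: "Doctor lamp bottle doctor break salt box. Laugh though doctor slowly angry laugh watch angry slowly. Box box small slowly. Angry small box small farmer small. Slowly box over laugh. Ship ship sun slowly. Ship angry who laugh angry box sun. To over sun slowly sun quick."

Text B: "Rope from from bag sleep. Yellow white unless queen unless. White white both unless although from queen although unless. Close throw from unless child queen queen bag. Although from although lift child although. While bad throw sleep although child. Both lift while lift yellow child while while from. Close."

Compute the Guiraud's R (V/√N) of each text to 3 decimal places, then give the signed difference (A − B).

A: V=19, N=47, R=2.771
B: V=16, N=49, R=2.286
Difference = 2.771 − 2.286 = 0.485

0.485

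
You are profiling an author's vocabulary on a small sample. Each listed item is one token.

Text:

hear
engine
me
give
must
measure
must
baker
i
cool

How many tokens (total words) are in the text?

10

Tokens: hear, engine, me, give, must, measure, must, baker, i, cool
N = 10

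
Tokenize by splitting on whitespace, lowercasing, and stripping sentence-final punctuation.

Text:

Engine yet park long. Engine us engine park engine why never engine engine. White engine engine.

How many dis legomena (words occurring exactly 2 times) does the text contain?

Frequencies: engine:8, park:2, yet:1, long:1, us:1, why:1, never:1, white:1
Words with frequency 2: park

1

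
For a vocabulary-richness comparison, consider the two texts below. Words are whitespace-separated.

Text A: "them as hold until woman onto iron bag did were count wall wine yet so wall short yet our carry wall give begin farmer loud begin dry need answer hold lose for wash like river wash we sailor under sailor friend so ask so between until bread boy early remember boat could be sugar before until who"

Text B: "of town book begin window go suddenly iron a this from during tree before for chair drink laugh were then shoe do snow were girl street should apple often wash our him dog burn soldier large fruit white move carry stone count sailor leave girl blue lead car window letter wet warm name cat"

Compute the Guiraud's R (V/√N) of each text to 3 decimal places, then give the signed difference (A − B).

A: V=46, N=57, R=6.093
B: V=51, N=54, R=6.940
Difference = 6.093 − 6.940 = -0.847

-0.847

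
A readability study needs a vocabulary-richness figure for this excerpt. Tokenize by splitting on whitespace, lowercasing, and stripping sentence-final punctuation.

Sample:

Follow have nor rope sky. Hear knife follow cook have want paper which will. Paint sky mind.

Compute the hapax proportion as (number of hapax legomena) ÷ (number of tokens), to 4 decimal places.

Frequencies: follow:2, have:2, sky:2, nor:1, rope:1, hear:1, knife:1, cook:1, want:1, paper:1, which:1, will:1, paint:1, mind:1
Hapax count = 11; token count = 17.
Ratio = 11 / 17 = 0.6471

0.6471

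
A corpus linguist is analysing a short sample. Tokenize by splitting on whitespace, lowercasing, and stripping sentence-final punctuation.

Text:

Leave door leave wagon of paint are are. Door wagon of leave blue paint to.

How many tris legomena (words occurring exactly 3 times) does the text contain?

1

Frequencies: leave:3, door:2, wagon:2, of:2, paint:2, are:2, blue:1, to:1
Words with frequency 3: leave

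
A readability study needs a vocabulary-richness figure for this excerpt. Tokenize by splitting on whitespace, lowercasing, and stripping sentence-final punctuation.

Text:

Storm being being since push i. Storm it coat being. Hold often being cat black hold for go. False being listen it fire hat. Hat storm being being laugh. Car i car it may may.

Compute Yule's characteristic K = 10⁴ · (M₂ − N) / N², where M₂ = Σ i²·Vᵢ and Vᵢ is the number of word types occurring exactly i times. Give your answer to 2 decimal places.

522.45

Frequencies: being:7, storm:3, it:3, i:2, hold:2, hat:2, car:2, may:2, since:1, push:1, coat:1, often:1, cat:1, black:1, for:1, go:1, false:1, listen:1, fire:1, laugh:1
N = 35. Frequency spectrum: V_1=12, V_2=5, V_3=2, V_7=1
M₂ = 1²·12 + 2²·5 + 3²·2 + 7²·1 = 99
K = 10000 × (99 − 35) / 35² = 522.45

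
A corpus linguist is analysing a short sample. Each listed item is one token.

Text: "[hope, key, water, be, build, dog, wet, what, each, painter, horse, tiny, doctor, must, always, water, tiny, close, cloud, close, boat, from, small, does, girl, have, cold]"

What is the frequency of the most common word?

2

Frequencies: water:2, tiny:2, close:2, hope:1, key:1, be:1, build:1, dog:1, wet:1, what:1, each:1, painter:1, horse:1, doctor:1, must:1, always:1, cloud:1, boat:1, from:1, small:1, … (4 more, each freq 1)
Most common: 'water' with frequency 2.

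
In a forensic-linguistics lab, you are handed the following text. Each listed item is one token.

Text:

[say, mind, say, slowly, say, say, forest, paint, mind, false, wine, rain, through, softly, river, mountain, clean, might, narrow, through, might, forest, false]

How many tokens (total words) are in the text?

Tokens: say, mind, say, slowly, say, say, forest, paint, mind, false, wine, rain, through, softly, river, mountain, clean, might, narrow, through, might, forest, false
N = 23

23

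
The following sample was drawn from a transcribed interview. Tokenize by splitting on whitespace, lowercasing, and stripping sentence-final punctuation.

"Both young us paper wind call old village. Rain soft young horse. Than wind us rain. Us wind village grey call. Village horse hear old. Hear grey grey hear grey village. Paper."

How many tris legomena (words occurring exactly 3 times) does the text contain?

Frequencies: village:4, grey:4, us:3, wind:3, hear:3, young:2, paper:2, call:2, old:2, rain:2, horse:2, both:1, soft:1, than:1
Words with frequency 3: hear, us, wind

3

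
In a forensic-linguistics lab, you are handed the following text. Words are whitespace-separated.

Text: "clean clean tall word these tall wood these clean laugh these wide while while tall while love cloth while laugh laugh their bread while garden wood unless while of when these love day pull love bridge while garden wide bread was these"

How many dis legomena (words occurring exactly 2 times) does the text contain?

4

Frequencies: while:7, these:5, clean:3, tall:3, laugh:3, love:3, wood:2, wide:2, bread:2, garden:2, word:1, cloth:1, their:1, unless:1, of:1, when:1, day:1, pull:1, bridge:1, was:1
Words with frequency 2: bread, garden, wide, wood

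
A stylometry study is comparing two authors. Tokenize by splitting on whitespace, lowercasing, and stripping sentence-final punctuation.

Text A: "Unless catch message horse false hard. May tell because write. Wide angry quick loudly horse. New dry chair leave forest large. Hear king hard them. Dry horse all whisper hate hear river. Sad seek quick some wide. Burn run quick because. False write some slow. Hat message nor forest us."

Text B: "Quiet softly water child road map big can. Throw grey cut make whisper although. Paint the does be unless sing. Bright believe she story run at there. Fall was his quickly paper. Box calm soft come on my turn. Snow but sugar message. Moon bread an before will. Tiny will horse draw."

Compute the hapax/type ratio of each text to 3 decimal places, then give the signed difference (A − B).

-0.313

A: hapax=24, V=36, ratio=0.667
B: hapax=50, V=51, ratio=0.980
Difference = 0.667 − 0.980 = -0.313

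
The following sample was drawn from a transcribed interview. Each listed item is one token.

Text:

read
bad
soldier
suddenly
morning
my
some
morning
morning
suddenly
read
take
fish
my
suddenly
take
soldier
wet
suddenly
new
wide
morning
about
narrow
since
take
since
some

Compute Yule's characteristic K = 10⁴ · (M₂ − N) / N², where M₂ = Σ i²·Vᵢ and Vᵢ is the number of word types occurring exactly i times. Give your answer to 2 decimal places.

Frequencies: suddenly:4, morning:4, take:3, read:2, soldier:2, my:2, some:2, since:2, bad:1, fish:1, wet:1, new:1, wide:1, about:1, narrow:1
N = 28. Frequency spectrum: V_1=7, V_2=5, V_3=1, V_4=2
M₂ = 1²·7 + 2²·5 + 3²·1 + 4²·2 = 68
K = 10000 × (68 − 28) / 28² = 510.20

510.20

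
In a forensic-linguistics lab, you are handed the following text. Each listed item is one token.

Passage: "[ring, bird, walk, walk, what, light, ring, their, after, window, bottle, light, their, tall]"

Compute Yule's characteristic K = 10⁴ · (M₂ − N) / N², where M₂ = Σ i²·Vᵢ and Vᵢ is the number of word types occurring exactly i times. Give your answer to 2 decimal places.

Frequencies: ring:2, walk:2, light:2, their:2, bird:1, what:1, after:1, window:1, bottle:1, tall:1
N = 14. Frequency spectrum: V_1=6, V_2=4
M₂ = 1²·6 + 2²·4 = 22
K = 10000 × (22 − 14) / 14² = 408.16

408.16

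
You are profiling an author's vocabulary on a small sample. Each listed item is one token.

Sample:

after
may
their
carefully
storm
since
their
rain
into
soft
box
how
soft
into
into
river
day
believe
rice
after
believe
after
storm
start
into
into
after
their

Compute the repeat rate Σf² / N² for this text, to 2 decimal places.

Frequencies: into:5, after:4, their:3, storm:2, soft:2, believe:2, may:1, carefully:1, since:1, rain:1, box:1, how:1, river:1, day:1, rice:1, start:1
Σf² = 72; N² = 784
Repeat rate = 72 / 784 = 0.09

0.09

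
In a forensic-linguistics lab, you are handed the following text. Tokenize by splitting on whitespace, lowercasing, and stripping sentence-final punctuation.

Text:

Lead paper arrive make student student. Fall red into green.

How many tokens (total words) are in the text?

10

Tokens: lead, paper, arrive, make, student, student, fall, red, into, green
N = 10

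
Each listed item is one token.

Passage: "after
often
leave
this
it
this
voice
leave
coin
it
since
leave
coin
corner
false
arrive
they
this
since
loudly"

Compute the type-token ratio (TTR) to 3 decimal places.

0.650

N = 20 tokens, V = 13 types.
TTR = V / N = 13 / 20 = 0.650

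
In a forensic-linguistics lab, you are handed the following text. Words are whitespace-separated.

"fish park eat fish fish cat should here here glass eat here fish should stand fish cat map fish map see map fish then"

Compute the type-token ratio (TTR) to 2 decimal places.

N = 24 tokens, V = 11 types.
TTR = V / N = 11 / 24 = 0.46

0.46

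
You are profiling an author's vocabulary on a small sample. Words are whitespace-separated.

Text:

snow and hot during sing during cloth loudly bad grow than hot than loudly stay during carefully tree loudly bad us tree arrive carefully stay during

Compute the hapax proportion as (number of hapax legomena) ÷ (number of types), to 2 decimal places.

Frequencies: during:4, loudly:3, hot:2, bad:2, than:2, stay:2, carefully:2, tree:2, snow:1, and:1, sing:1, cloth:1, grow:1, us:1, arrive:1
Hapax count = 7; type count = 15.
Ratio = 7 / 15 = 0.47

0.47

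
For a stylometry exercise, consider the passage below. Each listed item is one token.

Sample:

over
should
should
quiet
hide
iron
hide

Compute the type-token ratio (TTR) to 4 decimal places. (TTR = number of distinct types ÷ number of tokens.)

N = 7 tokens, V = 5 types.
TTR = V / N = 5 / 7 = 0.7143

0.7143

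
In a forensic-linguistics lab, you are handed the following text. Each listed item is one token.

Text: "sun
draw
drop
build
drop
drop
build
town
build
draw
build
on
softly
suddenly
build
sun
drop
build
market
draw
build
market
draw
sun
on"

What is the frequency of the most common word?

7

Frequencies: build:7, draw:4, drop:4, sun:3, on:2, market:2, town:1, softly:1, suddenly:1
Most common: 'build' with frequency 7.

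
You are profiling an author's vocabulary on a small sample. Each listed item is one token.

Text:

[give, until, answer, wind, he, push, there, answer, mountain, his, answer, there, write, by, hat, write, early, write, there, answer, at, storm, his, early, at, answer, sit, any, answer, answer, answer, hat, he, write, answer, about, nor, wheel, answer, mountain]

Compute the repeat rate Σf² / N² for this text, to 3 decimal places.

Frequencies: answer:10, write:4, there:3, he:2, mountain:2, his:2, hat:2, early:2, at:2, give:1, until:1, wind:1, push:1, by:1, storm:1, sit:1, any:1, about:1, nor:1, wheel:1
Σf² = 160; N² = 1600
Repeat rate = 160 / 1600 = 0.100

0.100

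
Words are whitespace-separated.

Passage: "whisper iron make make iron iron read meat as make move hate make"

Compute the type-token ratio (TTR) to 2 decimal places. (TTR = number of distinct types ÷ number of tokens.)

0.62

N = 13 tokens, V = 8 types.
TTR = V / N = 8 / 13 = 0.62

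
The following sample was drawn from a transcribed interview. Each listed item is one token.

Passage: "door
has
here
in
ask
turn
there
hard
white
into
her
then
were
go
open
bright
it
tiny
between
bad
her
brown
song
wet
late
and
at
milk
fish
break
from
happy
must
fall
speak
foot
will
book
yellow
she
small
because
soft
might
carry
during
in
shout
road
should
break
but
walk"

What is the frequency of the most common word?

Frequencies: in:2, her:2, break:2, door:1, has:1, here:1, ask:1, turn:1, there:1, hard:1, white:1, into:1, then:1, were:1, go:1, open:1, bright:1, it:1, tiny:1, between:1, … (30 more, each freq 1)
Most common: 'in' with frequency 2.

2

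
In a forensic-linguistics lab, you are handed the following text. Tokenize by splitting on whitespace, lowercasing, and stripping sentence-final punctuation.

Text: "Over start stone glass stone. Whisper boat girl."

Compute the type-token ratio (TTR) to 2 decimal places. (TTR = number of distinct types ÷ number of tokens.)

0.88

N = 8 tokens, V = 7 types.
TTR = V / N = 7 / 8 = 0.88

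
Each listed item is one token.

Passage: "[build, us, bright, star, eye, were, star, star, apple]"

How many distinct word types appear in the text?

7

Distinct types: {apple, bright, build, eye, star, us, were}
V = 7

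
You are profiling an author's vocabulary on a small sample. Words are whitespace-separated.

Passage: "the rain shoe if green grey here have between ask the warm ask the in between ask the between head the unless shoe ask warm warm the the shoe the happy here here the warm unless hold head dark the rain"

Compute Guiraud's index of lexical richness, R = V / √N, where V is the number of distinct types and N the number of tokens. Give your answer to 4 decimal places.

N = 41, V = 17.
√N = 6.403124
R = 17 / 6.403124 = 2.6550

2.6550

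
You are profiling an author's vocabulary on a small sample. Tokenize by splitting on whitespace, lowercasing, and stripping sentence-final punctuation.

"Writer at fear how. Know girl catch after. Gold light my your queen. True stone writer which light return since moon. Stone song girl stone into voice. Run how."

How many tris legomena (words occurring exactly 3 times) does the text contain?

1

Frequencies: stone:3, writer:2, how:2, girl:2, light:2, at:1, fear:1, know:1, catch:1, after:1, gold:1, my:1, your:1, queen:1, true:1, which:1, return:1, since:1, moon:1, song:1, … (3 more, each freq 1)
Words with frequency 3: stone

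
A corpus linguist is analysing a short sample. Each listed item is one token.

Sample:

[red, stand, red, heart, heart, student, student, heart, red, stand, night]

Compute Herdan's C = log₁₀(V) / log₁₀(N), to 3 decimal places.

0.671

N = 11, V = 5.
log₁₀(V) = 0.698970, log₁₀(N) = 1.041393
C = 0.698970 / 1.041393 = 0.671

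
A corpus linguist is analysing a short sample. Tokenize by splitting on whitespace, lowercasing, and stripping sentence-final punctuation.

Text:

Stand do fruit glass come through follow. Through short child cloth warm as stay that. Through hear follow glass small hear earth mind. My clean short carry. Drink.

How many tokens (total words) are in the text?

28

Tokens: stand, do, fruit, glass, come, through, follow, through, short, child, cloth, warm, as, stay, that, through, hear, follow, glass, small, hear, earth, mind, my, clean, short, carry, drink
N = 28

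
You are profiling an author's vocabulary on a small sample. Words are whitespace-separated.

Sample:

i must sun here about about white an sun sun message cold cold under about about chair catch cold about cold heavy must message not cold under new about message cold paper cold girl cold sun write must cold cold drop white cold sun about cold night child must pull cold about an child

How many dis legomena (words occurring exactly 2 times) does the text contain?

Frequencies: cold:13, about:8, sun:5, must:4, message:3, white:2, an:2, under:2, child:2, i:1, here:1, chair:1, catch:1, heavy:1, not:1, new:1, paper:1, girl:1, write:1, drop:1, … (2 more, each freq 1)
Words with frequency 2: an, child, under, white

4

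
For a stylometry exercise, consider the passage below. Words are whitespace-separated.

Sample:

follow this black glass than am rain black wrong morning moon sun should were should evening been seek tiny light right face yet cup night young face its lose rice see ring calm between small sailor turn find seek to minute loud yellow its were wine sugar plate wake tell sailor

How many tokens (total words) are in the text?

51

Tokens: follow, this, black, glass, than, am, rain, black, wrong, morning, moon, sun, should, were, should, evening, been, seek, tiny, light, right, face, yet, cup, night, young, face, its, lose, rice, see, ring, calm, between, small, sailor, turn, find, seek, to, minute, loud, yellow, its, were, wine, sugar, plate, wake, tell, sailor
N = 51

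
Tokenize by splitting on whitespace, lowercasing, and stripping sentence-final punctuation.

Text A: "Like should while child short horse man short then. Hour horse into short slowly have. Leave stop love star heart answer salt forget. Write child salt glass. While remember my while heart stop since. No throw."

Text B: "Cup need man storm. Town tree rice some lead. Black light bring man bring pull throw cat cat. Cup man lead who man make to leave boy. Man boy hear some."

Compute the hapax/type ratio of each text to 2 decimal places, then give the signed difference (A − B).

0.07

A: hapax=20, V=27, ratio=0.74
B: hapax=14, V=21, ratio=0.67
Difference = 0.74 − 0.67 = 0.07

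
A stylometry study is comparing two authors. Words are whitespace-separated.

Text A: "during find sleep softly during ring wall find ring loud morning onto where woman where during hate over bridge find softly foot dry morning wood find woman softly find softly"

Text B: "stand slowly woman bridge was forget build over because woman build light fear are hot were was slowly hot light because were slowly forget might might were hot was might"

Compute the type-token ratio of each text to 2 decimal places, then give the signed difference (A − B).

TTR(A) = 17/30 = 0.57
TTR(B) = 15/30 = 0.50
Difference = 0.57 − 0.50 = 0.07

0.07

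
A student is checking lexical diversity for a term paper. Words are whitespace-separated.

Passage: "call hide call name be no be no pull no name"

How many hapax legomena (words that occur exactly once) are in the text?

2

Frequencies: no:3, call:2, name:2, be:2, hide:1, pull:1
Hapax (freq=1): hide, pull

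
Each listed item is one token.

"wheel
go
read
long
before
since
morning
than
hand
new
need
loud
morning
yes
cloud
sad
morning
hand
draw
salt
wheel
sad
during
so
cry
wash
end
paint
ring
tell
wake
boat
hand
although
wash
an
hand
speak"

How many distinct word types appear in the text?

Distinct types: {although, an, before, boat, cloud, cry, draw, during, end, go, hand, long, loud, morning, need, new, paint, read, ring, sad, salt, since, so, speak, tell, than, wake, wash, wheel, yes}
V = 30

30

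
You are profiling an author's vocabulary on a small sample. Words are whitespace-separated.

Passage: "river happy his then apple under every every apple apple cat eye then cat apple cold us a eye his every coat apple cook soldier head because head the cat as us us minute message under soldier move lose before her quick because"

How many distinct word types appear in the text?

26

Distinct types: {a, apple, as, because, before, cat, coat, cold, cook, every, eye, happy, head, her, his, lose, message, minute, move, quick, river, soldier, the, then, under, us}
V = 26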